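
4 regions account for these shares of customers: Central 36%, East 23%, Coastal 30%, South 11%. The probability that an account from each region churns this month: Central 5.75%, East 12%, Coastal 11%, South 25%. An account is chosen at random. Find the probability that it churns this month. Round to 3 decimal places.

Unnormalized posteriors (prior × likelihood):
  Central: 0.36 × 0.0575 = 0.0207
  East: 0.23 × 0.12 = 0.0276
  Coastal: 0.3 × 0.11 = 0.033
  South: 0.11 × 0.25 = 0.0275
P(churn) = 0.0207 + 0.0276 + 0.033 + 0.0275 = 0.1088 → 0.109.

0.109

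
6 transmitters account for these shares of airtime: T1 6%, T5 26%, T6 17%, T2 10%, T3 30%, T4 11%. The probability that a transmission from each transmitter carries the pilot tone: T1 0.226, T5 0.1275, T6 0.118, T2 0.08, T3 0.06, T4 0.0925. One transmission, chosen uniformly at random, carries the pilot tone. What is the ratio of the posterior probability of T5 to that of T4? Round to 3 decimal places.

Unnormalized posteriors (prior × likelihood):
  T1: 0.06 × 0.226 = 0.01356
  T5: 0.26 × 0.1275 = 0.03315
  T6: 0.17 × 0.118 = 0.02006
  T2: 0.1 × 0.08 = 0.008
  T3: 0.3 × 0.06 = 0.018
  T4: 0.11 × 0.0925 = 0.010175
Normalizing constant = 0.102945.
The ratio is 0.03315 / 0.010175 (the normalizer cancels) = 3.258.

3.258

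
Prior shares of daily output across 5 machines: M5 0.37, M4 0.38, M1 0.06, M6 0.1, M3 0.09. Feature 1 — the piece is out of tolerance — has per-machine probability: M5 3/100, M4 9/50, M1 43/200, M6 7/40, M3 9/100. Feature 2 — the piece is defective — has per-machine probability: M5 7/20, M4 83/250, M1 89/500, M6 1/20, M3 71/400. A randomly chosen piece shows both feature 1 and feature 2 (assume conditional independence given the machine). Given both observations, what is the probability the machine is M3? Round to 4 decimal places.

By Bayes' rule, posterior ∝ prior × likelihood:
  M5: 0.37 × 0.03 × 0.35 = 0.003885
  M4: 0.38 × 0.18 × 0.332 = 0.0227088
  M1: 0.06 × 0.215 × 0.178 = 0.0022962
  M6: 0.1 × 0.175 × 0.05 = 0.000875
  M3: 0.09 × 0.09 × 0.1775 = 0.00143775
Normalizing constant = 0.03120275.
P(M3 | evidence) = 0.00143775 / 0.03120275 ≈ 0.0461.

0.0461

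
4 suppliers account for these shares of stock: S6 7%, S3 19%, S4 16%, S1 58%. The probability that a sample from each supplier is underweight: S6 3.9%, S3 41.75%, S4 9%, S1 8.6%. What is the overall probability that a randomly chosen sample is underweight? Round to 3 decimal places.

0.146

Prior × likelihood for each hypothesis:
  S6: 0.07 × 0.039 = 0.00273
  S3: 0.19 × 0.4175 = 0.079325
  S4: 0.16 × 0.09 = 0.0144
  S1: 0.58 × 0.086 = 0.04988
P(underweight) = 0.00273 + 0.079325 + 0.0144 + 0.04988 = 0.146335 → 0.146.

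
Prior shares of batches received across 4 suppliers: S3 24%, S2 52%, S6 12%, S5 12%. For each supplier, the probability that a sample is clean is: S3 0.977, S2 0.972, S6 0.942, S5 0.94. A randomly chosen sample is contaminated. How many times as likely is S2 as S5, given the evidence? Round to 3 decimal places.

Taking complements, P(contaminated | each) = S3 0.023, S2 0.028, S6 0.058, S5 0.06.
Unnormalized posteriors (prior × likelihood):
  S3: 0.24 × 0.023 = 0.00552
  S2: 0.52 × 0.028 = 0.01456
  S6: 0.12 × 0.058 = 0.00696
  S5: 0.12 × 0.06 = 0.0072
Sum = 0.03424.
The ratio is 0.01456 / 0.0072 (the normalizer cancels) = 2.022.

2.022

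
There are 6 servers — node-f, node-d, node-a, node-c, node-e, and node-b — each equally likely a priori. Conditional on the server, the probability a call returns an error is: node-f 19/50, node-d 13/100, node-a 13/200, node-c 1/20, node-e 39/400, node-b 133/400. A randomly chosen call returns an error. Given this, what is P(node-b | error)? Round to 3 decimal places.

Since the prior is uniform, the posterior is proportional to the likelihood:
  node-f: 0.38
  node-d: 0.13
  node-a: 0.065
  node-c: 0.05
  node-e: 0.0975
  node-b: 0.3325
Normalizing constant = 1.055.
P(node-b | evidence) = 0.3325 / 1.055 ≈ 0.315.

0.315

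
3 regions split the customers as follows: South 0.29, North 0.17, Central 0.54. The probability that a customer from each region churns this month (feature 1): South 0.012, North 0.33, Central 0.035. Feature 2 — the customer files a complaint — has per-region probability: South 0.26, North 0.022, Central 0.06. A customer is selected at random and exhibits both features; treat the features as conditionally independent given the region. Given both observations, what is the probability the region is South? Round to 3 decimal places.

Prior × likelihood for each hypothesis:
  South: 0.29 × 0.012 × 0.26 = 0.0009048
  North: 0.17 × 0.33 × 0.022 = 0.0012342
  Central: 0.54 × 0.035 × 0.06 = 0.001134
Normalizing constant = 0.003273.
P(South | evidence) = 0.0009048 / 0.003273 ≈ 0.276.

0.276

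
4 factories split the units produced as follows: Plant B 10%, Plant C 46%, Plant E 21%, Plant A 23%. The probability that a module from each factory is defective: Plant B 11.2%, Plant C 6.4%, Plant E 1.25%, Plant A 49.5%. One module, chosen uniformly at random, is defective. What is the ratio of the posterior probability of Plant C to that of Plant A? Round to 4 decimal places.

0.2586

Prior × likelihood for each hypothesis:
  Plant B: 0.1 × 0.112 = 0.0112
  Plant C: 0.46 × 0.064 = 0.02944
  Plant E: 0.21 × 0.0125 = 0.002625
  Plant A: 0.23 × 0.495 = 0.11385
Sum = 0.157115.
The ratio is 0.02944 / 0.11385 (the normalizer cancels) = 0.2586.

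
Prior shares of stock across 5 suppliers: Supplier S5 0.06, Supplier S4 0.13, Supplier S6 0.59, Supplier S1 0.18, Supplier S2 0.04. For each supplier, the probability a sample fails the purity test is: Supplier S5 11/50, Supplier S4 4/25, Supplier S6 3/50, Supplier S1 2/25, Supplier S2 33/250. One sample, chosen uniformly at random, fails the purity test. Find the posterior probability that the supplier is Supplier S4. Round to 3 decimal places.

Prior × likelihood for each hypothesis:
  Supplier S5: 0.06 × 0.22 = 0.0132
  Supplier S4: 0.13 × 0.16 = 0.0208
  Supplier S6: 0.59 × 0.06 = 0.0354
  Supplier S1: 0.18 × 0.08 = 0.0144
  Supplier S2: 0.04 × 0.132 = 0.00528
Total = 0.08908.
P(Supplier S4 | evidence) = 0.0208 / 0.08908 ≈ 0.233.

0.233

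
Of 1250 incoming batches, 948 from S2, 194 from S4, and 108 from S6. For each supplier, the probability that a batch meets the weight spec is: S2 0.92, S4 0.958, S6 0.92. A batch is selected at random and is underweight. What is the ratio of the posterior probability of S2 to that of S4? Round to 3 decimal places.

Taking complements, P(underweight | each) = S2 0.08, S4 0.042, S6 0.08.
By Bayes' rule, posterior ∝ prior × likelihood:
  S2: 0.7584 × 0.08 = 0.060672
  S4: 0.1552 × 0.042 = 0.0065184
  S6: 0.0864 × 0.08 = 0.006912
Normalizing constant = 0.0741024.
The ratio is 0.060672 / 0.0065184 (the normalizer cancels) = 9.308.

9.308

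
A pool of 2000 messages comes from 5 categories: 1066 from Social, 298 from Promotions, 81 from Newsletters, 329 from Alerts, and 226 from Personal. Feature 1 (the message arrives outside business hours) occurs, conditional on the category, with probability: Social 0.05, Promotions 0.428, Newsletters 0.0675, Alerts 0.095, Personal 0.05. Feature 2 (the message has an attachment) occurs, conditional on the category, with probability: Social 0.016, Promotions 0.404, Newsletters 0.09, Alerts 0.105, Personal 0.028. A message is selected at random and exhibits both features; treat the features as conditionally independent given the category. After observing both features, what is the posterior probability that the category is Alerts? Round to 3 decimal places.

0.058

Unnormalized posteriors (prior × likelihood):
  Social: 0.533 × 0.05 × 0.016 = 0.0004264
  Promotions: 0.149 × 0.428 × 0.404 = 0.025763888
  Newsletters: 0.0405 × 0.0675 × 0.09 = 0.0002460375
  Alerts: 0.1645 × 0.095 × 0.105 = 0.0016408875
  Personal: 0.113 × 0.05 × 0.028 = 0.0001582
Normalizing constant = 0.028235413.
P(Alerts | evidence) = 0.0016408875 / 0.028235413 ≈ 0.058.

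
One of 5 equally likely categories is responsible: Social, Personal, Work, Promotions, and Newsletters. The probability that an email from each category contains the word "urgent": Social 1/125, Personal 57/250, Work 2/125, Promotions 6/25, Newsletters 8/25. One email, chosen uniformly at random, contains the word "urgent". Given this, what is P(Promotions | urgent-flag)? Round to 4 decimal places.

0.2956

With a uniform prior (1/5 each), posterior ∝ likelihood:
  Social: 0.008
  Personal: 0.228
  Work: 0.016
  Promotions: 0.24
  Newsletters: 0.32
Sum = 0.812.
P(Promotions | evidence) = 0.24 / 0.812 ≈ 0.2956.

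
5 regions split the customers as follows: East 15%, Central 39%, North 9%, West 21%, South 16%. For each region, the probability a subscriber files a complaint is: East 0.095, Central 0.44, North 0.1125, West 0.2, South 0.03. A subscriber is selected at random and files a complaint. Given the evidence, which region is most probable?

Unnormalized posteriors (prior × likelihood):
  East: 0.15 × 0.095 = 0.01425
  Central: 0.39 × 0.44 = 0.1716
  North: 0.09 × 0.1125 = 0.010125
  West: 0.21 × 0.2 = 0.042
  South: 0.16 × 0.03 = 0.0048
Normalizing constant = 0.242775.
Largest term belongs to Central, so Central is most probable.

Central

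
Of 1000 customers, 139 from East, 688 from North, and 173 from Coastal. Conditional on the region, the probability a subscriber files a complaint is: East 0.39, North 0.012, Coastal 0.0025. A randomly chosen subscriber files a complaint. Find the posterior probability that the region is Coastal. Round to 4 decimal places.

0.0069

Prior × likelihood for each hypothesis:
  East: 0.139 × 0.39 = 0.05421
  North: 0.688 × 0.012 = 0.008256
  Coastal: 0.173 × 0.0025 = 0.0004325
Normalizing constant = 0.0628985.
P(Coastal | evidence) = 0.0004325 / 0.0628985 ≈ 0.0069.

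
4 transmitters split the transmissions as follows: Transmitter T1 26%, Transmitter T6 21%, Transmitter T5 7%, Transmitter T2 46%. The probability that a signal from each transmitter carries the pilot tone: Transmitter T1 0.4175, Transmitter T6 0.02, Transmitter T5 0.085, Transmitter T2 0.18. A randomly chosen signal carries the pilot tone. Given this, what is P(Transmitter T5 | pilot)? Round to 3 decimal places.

0.030

By Bayes' rule, posterior ∝ prior × likelihood:
  Transmitter T1: 0.26 × 0.4175 = 0.10855
  Transmitter T6: 0.21 × 0.02 = 0.0042
  Transmitter T5: 0.07 × 0.085 = 0.00595
  Transmitter T2: 0.46 × 0.18 = 0.0828
Total = 0.2015.
P(Transmitter T5 | evidence) = 0.00595 / 0.2015 ≈ 0.030.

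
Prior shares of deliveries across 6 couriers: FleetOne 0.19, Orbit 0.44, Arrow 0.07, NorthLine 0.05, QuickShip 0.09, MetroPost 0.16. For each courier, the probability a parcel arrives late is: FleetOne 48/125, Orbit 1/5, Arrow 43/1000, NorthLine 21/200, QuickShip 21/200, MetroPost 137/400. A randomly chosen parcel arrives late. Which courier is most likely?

Compute prior × likelihood for every hypothesis:
  FleetOne: 0.19 × 0.384 = 0.07296
  Orbit: 0.44 × 0.2 = 0.088
  Arrow: 0.07 × 0.043 = 0.00301
  NorthLine: 0.05 × 0.105 = 0.00525
  QuickShip: 0.09 × 0.105 = 0.00945
  MetroPost: 0.16 × 0.3425 = 0.0548
Sum = 0.23347.
Largest term belongs to Orbit, so Orbit is most probable.

Orbit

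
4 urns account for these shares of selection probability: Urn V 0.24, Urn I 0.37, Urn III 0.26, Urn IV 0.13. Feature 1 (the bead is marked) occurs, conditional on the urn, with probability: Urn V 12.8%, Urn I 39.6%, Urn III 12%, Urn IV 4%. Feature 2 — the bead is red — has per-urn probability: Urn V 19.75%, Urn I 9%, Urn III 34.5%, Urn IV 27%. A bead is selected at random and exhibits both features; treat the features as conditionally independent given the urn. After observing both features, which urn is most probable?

Urn I

Unnormalized posteriors (prior × likelihood):
  Urn V: 0.24 × 0.128 × 0.1975 = 0.0060672
  Urn I: 0.37 × 0.396 × 0.09 = 0.0131868
  Urn III: 0.26 × 0.12 × 0.345 = 0.010764
  Urn IV: 0.13 × 0.04 × 0.27 = 0.001404
Normalizing constant = 0.031422.
Largest term belongs to Urn I, so Urn I is most probable.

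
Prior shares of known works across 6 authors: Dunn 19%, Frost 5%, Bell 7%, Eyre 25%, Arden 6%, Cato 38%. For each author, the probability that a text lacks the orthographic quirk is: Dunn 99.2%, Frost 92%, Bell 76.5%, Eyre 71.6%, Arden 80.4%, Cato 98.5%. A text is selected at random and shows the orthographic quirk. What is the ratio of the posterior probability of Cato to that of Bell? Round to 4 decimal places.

Taking complements, P(quirk | each) = Dunn 0.008, Frost 0.08, Bell 0.235, Eyre 0.284, Arden 0.196, Cato 0.015.
Unnormalized posteriors (prior × likelihood):
  Dunn: 0.19 × 0.008 = 0.00152
  Frost: 0.05 × 0.08 = 0.004
  Bell: 0.07 × 0.235 = 0.01645
  Eyre: 0.25 × 0.284 = 0.071
  Arden: 0.06 × 0.196 = 0.01176
  Cato: 0.38 × 0.015 = 0.0057
Normalizing constant = 0.11043.
The ratio is 0.0057 / 0.01645 (the normalizer cancels) = 0.3465.

0.3465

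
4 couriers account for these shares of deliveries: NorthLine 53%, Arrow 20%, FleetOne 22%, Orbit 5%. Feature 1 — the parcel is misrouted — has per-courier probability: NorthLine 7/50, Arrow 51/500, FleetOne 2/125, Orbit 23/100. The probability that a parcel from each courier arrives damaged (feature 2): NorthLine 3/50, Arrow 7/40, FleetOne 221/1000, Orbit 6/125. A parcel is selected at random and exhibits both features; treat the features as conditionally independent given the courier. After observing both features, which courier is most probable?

NorthLine

Compute prior × likelihood for every hypothesis:
  NorthLine: 0.53 × 0.14 × 0.06 = 0.004452
  Arrow: 0.2 × 0.102 × 0.175 = 0.00357
  FleetOne: 0.22 × 0.016 × 0.221 = 0.00077792
  Orbit: 0.05 × 0.23 × 0.048 = 0.000552
Normalizing constant = 0.00935192.
Largest term belongs to NorthLine, so NorthLine is most probable.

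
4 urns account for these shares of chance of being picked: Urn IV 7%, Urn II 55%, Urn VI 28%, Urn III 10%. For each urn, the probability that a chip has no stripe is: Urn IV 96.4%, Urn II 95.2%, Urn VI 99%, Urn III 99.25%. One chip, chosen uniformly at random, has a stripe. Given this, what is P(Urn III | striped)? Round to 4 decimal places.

0.0231

Taking complements, P(striped | each) = Urn IV 0.036, Urn II 0.048, Urn VI 0.01, Urn III 0.0075.
Unnormalized posteriors (prior × likelihood):
  Urn IV: 0.07 × 0.036 = 0.00252
  Urn II: 0.55 × 0.048 = 0.0264
  Urn VI: 0.28 × 0.01 = 0.0028
  Urn III: 0.1 × 0.0075 = 0.00075
Sum = 0.03247.
P(Urn III | evidence) = 0.00075 / 0.03247 ≈ 0.0231.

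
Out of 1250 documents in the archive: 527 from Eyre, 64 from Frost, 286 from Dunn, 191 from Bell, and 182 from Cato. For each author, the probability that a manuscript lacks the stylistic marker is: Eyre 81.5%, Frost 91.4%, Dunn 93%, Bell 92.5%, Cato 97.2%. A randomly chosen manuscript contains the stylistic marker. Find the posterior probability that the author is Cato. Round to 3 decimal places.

0.036

Taking complements, P(marker | each) = Eyre 0.185, Frost 0.086, Dunn 0.07, Bell 0.075, Cato 0.028.
Compute prior × likelihood for every hypothesis:
  Eyre: 0.4216 × 0.185 = 0.077996
  Frost: 0.0512 × 0.086 = 0.0044032
  Dunn: 0.2288 × 0.07 = 0.016016
  Bell: 0.1528 × 0.075 = 0.01146
  Cato: 0.1456 × 0.028 = 0.0040768
Total = 0.113952.
P(Cato | evidence) = 0.0040768 / 0.113952 ≈ 0.036.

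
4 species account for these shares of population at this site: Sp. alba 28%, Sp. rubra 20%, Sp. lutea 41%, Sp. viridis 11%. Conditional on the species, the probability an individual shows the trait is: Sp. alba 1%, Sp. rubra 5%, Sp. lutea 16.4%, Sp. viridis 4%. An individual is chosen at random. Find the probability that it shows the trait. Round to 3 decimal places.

0.084

Prior × likelihood for each hypothesis:
  Sp. alba: 0.28 × 0.01 = 0.0028
  Sp. rubra: 0.2 × 0.05 = 0.01
  Sp. lutea: 0.41 × 0.164 = 0.06724
  Sp. viridis: 0.11 × 0.04 = 0.0044
P(trait) = 0.0028 + 0.01 + 0.06724 + 0.0044 = 0.08444 → 0.084.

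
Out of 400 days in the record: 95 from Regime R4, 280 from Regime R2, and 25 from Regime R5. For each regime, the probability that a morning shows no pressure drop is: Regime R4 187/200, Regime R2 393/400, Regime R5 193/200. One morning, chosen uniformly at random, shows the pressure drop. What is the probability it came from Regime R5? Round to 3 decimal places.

Taking complements, P(drop | each) = Regime R4 0.065, Regime R2 0.0175, Regime R5 0.035.
Unnormalized posteriors (prior × likelihood):
  Regime R4: 0.2375 × 0.065 = 0.0154375
  Regime R2: 0.7 × 0.0175 = 0.01225
  Regime R5: 0.0625 × 0.035 = 0.0021875
Total = 0.029875.
P(Regime R5 | evidence) = 0.0021875 / 0.029875 ≈ 0.073.

0.073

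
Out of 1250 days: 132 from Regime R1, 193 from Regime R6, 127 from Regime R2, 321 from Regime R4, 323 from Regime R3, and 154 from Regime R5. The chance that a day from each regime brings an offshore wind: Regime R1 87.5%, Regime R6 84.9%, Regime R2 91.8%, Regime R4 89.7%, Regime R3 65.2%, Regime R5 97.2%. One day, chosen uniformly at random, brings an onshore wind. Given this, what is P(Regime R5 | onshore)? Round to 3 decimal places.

Taking complements, P(onshore | each) = Regime R1 0.125, Regime R6 0.151, Regime R2 0.082, Regime R4 0.103, Regime R3 0.348, Regime R5 0.028.
Compute prior × likelihood for every hypothesis:
  Regime R1: 0.1056 × 0.125 = 0.0132
  Regime R6: 0.1544 × 0.151 = 0.0233144
  Regime R2: 0.1016 × 0.082 = 0.0083312
  Regime R4: 0.2568 × 0.103 = 0.0264504
  Regime R3: 0.2584 × 0.348 = 0.0899232
  Regime R5: 0.1232 × 0.028 = 0.0034496
Normalizing constant = 0.1646688.
P(Regime R5 | evidence) = 0.0034496 / 0.1646688 ≈ 0.021.

0.021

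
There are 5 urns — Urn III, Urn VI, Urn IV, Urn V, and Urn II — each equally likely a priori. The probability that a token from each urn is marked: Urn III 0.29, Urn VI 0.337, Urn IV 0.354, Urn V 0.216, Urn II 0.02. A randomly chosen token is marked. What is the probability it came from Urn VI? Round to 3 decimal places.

Since the prior is uniform, the posterior is proportional to the likelihood:
  Urn III: 0.29
  Urn VI: 0.337
  Urn IV: 0.354
  Urn V: 0.216
  Urn II: 0.02
Normalizing constant = 1.217.
P(Urn VI | evidence) = 0.337 / 1.217 ≈ 0.277.

0.277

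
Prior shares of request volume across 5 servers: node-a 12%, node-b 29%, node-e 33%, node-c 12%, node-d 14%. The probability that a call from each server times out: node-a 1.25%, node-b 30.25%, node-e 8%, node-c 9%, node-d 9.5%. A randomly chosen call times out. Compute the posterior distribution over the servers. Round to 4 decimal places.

node-a 0.0107, node-b 0.6278, node-e 0.1889, node-c 0.0773, node-d 0.0952

Prior × likelihood for each hypothesis:
  node-a: 0.12 × 0.0125 = 0.0015
  node-b: 0.29 × 0.3025 = 0.087725
  node-e: 0.33 × 0.08 = 0.0264
  node-c: 0.12 × 0.09 = 0.0108
  node-d: 0.14 × 0.095 = 0.0133
Total = 0.139725.
P(node-a | timeout) = 0.0015/0.139725 ≈ 0.0107
P(node-b | timeout) = 0.087725/0.139725 ≈ 0.6278
P(node-e | timeout) = 0.0264/0.139725 ≈ 0.1889
P(node-c | timeout) = 0.0108/0.139725 ≈ 0.0773
P(node-d | timeout) = 0.0133/0.139725 ≈ 0.0952
(Check: 0.0107+0.6278+0.1889+0.0773+0.0952 = 0.9999.)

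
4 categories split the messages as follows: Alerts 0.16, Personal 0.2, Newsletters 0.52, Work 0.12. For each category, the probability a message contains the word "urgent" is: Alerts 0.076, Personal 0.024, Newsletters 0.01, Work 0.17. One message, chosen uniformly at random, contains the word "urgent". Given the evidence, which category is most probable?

By Bayes' rule, posterior ∝ prior × likelihood:
  Alerts: 0.16 × 0.076 = 0.01216
  Personal: 0.2 × 0.024 = 0.0048
  Newsletters: 0.52 × 0.01 = 0.0052
  Work: 0.12 × 0.17 = 0.0204
Total = 0.04256.
Largest term belongs to Work, so Work is most probable.

Work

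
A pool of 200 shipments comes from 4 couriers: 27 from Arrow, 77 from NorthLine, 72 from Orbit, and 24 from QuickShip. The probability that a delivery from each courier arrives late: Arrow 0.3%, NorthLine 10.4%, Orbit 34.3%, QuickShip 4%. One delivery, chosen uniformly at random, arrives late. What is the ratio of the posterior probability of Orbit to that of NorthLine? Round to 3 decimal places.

Prior × likelihood for each hypothesis:
  Arrow: 0.135 × 0.003 = 0.000405
  NorthLine: 0.385 × 0.104 = 0.04004
  Orbit: 0.36 × 0.343 = 0.12348
  QuickShip: 0.12 × 0.04 = 0.0048
Sum = 0.168725.
The ratio is 0.12348 / 0.04004 (the normalizer cancels) = 3.084.

3.084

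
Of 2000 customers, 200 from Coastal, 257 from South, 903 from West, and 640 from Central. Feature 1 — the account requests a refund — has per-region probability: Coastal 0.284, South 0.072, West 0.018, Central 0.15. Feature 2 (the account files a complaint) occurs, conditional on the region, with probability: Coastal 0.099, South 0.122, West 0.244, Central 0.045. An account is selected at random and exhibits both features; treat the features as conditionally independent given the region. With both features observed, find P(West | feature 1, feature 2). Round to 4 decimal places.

Compute prior × likelihood for every hypothesis:
  Coastal: 0.1 × 0.284 × 0.099 = 0.0028116
  South: 0.1285 × 0.072 × 0.122 = 0.001128744
  West: 0.4515 × 0.018 × 0.244 = 0.001982988
  Central: 0.32 × 0.15 × 0.045 = 0.00216
Normalizing constant = 0.008083332.
P(West | evidence) = 0.001982988 / 0.008083332 ≈ 0.2453.

0.2453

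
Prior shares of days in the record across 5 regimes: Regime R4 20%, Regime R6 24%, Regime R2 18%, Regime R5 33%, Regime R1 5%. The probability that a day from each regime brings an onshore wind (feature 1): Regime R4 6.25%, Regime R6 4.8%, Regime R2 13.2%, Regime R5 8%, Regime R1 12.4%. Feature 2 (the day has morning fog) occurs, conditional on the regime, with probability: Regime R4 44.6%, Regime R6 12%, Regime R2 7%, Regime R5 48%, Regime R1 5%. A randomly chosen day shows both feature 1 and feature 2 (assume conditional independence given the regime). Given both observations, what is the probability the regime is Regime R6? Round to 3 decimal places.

0.064

Prior × likelihood for each hypothesis:
  Regime R4: 0.2 × 0.0625 × 0.446 = 0.005575
  Regime R6: 0.24 × 0.048 × 0.12 = 0.0013824
  Regime R2: 0.18 × 0.132 × 0.07 = 0.0016632
  Regime R5: 0.33 × 0.08 × 0.48 = 0.012672
  Regime R1: 0.05 × 0.124 × 0.05 = 0.00031
Total = 0.0216026.
P(Regime R6 | evidence) = 0.0013824 / 0.0216026 ≈ 0.064.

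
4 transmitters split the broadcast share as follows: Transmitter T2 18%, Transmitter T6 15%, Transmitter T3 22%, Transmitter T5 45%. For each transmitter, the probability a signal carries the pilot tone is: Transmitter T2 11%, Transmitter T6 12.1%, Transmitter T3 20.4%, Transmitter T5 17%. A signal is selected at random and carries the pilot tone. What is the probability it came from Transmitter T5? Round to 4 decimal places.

Compute prior × likelihood for every hypothesis:
  Transmitter T2: 0.18 × 0.11 = 0.0198
  Transmitter T6: 0.15 × 0.121 = 0.01815
  Transmitter T3: 0.22 × 0.204 = 0.04488
  Transmitter T5: 0.45 × 0.17 = 0.0765
Normalizing constant = 0.15933.
P(Transmitter T5 | evidence) = 0.0765 / 0.15933 ≈ 0.4801.

0.4801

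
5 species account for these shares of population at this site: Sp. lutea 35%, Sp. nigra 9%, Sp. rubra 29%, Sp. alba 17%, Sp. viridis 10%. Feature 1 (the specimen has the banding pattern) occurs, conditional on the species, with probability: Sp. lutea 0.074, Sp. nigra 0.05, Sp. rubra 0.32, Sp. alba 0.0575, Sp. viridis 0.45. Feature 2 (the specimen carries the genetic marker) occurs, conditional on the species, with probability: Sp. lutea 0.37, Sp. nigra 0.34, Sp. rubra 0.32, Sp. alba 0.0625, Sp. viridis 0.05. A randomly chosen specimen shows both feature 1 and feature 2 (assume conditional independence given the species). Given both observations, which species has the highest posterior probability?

By Bayes' rule, posterior ∝ prior × likelihood:
  Sp. lutea: 0.35 × 0.074 × 0.37 = 0.009583
  Sp. nigra: 0.09 × 0.05 × 0.34 = 0.00153
  Sp. rubra: 0.29 × 0.32 × 0.32 = 0.029696
  Sp. alba: 0.17 × 0.0575 × 0.0625 = 0.0006109375
  Sp. viridis: 0.1 × 0.45 × 0.05 = 0.00225
Normalizing constant = 0.0436699375.
Largest term belongs to Sp. rubra, so Sp. rubra is most probable.

Sp. rubra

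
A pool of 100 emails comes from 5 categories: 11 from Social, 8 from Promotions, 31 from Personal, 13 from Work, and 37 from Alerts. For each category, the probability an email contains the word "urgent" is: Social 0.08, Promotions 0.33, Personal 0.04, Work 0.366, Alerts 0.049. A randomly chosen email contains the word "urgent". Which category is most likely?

Work

Unnormalized posteriors (prior × likelihood):
  Social: 0.11 × 0.08 = 0.0088
  Promotions: 0.08 × 0.33 = 0.0264
  Personal: 0.31 × 0.04 = 0.0124
  Work: 0.13 × 0.366 = 0.04758
  Alerts: 0.37 × 0.049 = 0.01813
Normalizing constant = 0.11331.
Largest term belongs to Work, so Work is most probable.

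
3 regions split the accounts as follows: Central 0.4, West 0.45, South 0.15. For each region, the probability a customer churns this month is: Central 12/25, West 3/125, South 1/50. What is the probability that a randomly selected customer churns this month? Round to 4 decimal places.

0.2058

Unnormalized posteriors (prior × likelihood):
  Central: 0.4 × 0.48 = 0.192
  West: 0.45 × 0.024 = 0.0108
  South: 0.15 × 0.02 = 0.003
P(churn) = 0.192 + 0.0108 + 0.003 = 0.2058 → 0.2058.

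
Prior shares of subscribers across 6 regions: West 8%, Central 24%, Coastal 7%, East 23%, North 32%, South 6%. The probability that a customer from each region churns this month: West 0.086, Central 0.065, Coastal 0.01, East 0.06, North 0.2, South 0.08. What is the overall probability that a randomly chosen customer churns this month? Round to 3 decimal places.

0.106

Unnormalized posteriors (prior × likelihood):
  West: 0.08 × 0.086 = 0.00688
  Central: 0.24 × 0.065 = 0.0156
  Coastal: 0.07 × 0.01 = 0.0007
  East: 0.23 × 0.06 = 0.0138
  North: 0.32 × 0.2 = 0.064
  South: 0.06 × 0.08 = 0.0048
P(churn) = 0.00688 + 0.0156 + 0.0007 + 0.0138 + 0.064 + 0.0048 = 0.10578 → 0.106.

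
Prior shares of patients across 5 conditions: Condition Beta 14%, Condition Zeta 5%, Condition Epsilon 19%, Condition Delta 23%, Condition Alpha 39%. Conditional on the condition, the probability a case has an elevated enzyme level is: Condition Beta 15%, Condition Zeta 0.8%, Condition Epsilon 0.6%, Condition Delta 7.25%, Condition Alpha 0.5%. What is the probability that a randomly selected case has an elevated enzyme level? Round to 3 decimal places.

Prior × likelihood for each hypothesis:
  Condition Beta: 0.14 × 0.15 = 0.021
  Condition Zeta: 0.05 × 0.008 = 0.0004
  Condition Epsilon: 0.19 × 0.006 = 0.00114
  Condition Delta: 0.23 × 0.0725 = 0.016675
  Condition Alpha: 0.39 × 0.005 = 0.00195
P(elevated) = 0.021 + 0.0004 + 0.00114 + 0.016675 + 0.00195 = 0.041165 → 0.041.

0.041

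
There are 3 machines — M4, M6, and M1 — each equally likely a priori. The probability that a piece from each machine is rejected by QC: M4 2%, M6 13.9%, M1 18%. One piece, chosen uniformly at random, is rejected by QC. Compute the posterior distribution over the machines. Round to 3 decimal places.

M4 0.059, M6 0.410, M1 0.531

With a uniform prior (1/3 each), posterior ∝ likelihood:
  M4: 0.02
  M6: 0.139
  M1: 0.18
Normalizing constant = 0.339.
P(M4 | rejected) = 0.02/0.339 ≈ 0.059
P(M6 | rejected) = 0.139/0.339 ≈ 0.410
P(M1 | rejected) = 0.18/0.339 ≈ 0.531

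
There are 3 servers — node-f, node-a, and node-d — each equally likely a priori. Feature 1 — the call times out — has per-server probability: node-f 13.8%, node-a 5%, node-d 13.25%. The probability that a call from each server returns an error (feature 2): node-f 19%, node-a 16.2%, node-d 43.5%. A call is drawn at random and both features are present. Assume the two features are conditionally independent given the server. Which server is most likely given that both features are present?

Since the prior is uniform, the posterior is proportional to the likelihood:
  node-f: 0.138 × 0.19 = 0.02622
  node-a: 0.05 × 0.162 = 0.0081
  node-d: 0.1325 × 0.435 = 0.0576375
Sum = 0.0919575.
Largest term belongs to node-d, so node-d is most probable.

node-d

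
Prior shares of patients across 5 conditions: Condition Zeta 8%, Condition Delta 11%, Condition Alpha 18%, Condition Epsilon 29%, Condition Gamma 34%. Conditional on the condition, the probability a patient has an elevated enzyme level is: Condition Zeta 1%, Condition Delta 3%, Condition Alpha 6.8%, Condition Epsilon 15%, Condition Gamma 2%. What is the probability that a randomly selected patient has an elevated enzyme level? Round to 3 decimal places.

0.067

Compute prior × likelihood for every hypothesis:
  Condition Zeta: 0.08 × 0.01 = 0.0008
  Condition Delta: 0.11 × 0.03 = 0.0033
  Condition Alpha: 0.18 × 0.068 = 0.01224
  Condition Epsilon: 0.29 × 0.15 = 0.0435
  Condition Gamma: 0.34 × 0.02 = 0.0068
P(elevated) = 0.0008 + 0.0033 + 0.01224 + 0.0435 + 0.0068 = 0.06664 → 0.067.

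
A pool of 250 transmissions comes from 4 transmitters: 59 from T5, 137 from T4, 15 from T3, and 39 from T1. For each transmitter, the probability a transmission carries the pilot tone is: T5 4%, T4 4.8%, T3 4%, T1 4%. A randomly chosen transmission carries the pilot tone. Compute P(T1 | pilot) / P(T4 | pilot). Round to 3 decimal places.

By Bayes' rule, posterior ∝ prior × likelihood:
  T5: 0.236 × 0.04 = 0.00944
  T4: 0.548 × 0.048 = 0.026304
  T3: 0.06 × 0.04 = 0.0024
  T1: 0.156 × 0.04 = 0.00624
Normalizing constant = 0.044384.
The ratio is 0.00624 / 0.026304 (the normalizer cancels) = 0.237.

0.237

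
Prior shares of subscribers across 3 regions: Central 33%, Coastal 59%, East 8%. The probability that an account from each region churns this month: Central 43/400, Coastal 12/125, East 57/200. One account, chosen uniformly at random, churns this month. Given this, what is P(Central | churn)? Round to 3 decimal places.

0.309

Unnormalized posteriors (prior × likelihood):
  Central: 0.33 × 0.1075 = 0.035475
  Coastal: 0.59 × 0.096 = 0.05664
  East: 0.08 × 0.285 = 0.0228
Sum = 0.114915.
P(Central | evidence) = 0.035475 / 0.114915 ≈ 0.309.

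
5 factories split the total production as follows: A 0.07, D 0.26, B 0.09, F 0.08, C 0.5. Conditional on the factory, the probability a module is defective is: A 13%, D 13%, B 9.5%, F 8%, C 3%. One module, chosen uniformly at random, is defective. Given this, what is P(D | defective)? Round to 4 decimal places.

0.4640

Prior × likelihood for each hypothesis:
  A: 0.07 × 0.13 = 0.0091
  D: 0.26 × 0.13 = 0.0338
  B: 0.09 × 0.095 = 0.00855
  F: 0.08 × 0.08 = 0.0064
  C: 0.5 × 0.03 = 0.015
Total = 0.07285.
P(D | evidence) = 0.0338 / 0.07285 ≈ 0.4640.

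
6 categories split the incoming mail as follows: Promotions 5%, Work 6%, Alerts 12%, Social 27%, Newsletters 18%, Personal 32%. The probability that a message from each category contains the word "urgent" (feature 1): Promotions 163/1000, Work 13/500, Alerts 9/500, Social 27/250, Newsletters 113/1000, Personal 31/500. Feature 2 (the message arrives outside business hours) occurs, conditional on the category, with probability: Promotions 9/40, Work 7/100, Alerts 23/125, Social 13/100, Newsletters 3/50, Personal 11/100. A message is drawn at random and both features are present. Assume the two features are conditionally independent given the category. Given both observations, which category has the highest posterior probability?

By Bayes' rule, posterior ∝ prior × likelihood:
  Promotions: 0.05 × 0.163 × 0.225 = 0.00183375
  Work: 0.06 × 0.026 × 0.07 = 0.0001092
  Alerts: 0.12 × 0.018 × 0.184 = 0.00039744
  Social: 0.27 × 0.108 × 0.13 = 0.0037908
  Newsletters: 0.18 × 0.113 × 0.06 = 0.0012204
  Personal: 0.32 × 0.062 × 0.11 = 0.0021824
Normalizing constant = 0.00953399.
Largest term belongs to Social, so Social is most probable.

Social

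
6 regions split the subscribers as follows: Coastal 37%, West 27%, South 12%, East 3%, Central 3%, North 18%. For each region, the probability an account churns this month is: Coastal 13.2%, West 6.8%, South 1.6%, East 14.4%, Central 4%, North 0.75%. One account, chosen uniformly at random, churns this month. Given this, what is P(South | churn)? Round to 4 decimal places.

0.0253

Unnormalized posteriors (prior × likelihood):
  Coastal: 0.37 × 0.132 = 0.04884
  West: 0.27 × 0.068 = 0.01836
  South: 0.12 × 0.016 = 0.00192
  East: 0.03 × 0.144 = 0.00432
  Central: 0.03 × 0.04 = 0.0012
  North: 0.18 × 0.0075 = 0.00135
Normalizing constant = 0.07599.
P(South | evidence) = 0.00192 / 0.07599 ≈ 0.0253.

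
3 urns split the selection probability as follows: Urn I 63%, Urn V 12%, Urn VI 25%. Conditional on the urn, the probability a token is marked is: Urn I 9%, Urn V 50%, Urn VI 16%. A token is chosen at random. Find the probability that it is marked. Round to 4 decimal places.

0.1567

Compute prior × likelihood for every hypothesis:
  Urn I: 0.63 × 0.09 = 0.0567
  Urn V: 0.12 × 0.5 = 0.06
  Urn VI: 0.25 × 0.16 = 0.04
P(marked) = 0.0567 + 0.06 + 0.04 = 0.1567 → 0.1567.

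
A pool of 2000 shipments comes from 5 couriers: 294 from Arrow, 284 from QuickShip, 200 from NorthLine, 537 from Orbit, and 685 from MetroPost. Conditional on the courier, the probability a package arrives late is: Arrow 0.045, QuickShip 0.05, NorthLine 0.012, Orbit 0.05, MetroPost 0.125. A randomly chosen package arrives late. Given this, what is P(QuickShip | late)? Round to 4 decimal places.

0.0998

Unnormalized posteriors (prior × likelihood):
  Arrow: 0.147 × 0.045 = 0.006615
  QuickShip: 0.142 × 0.05 = 0.0071
  NorthLine: 0.1 × 0.012 = 0.0012
  Orbit: 0.2685 × 0.05 = 0.013425
  MetroPost: 0.3425 × 0.125 = 0.0428125
Total = 0.0711525.
P(QuickShip | evidence) = 0.0071 / 0.0711525 ≈ 0.0998.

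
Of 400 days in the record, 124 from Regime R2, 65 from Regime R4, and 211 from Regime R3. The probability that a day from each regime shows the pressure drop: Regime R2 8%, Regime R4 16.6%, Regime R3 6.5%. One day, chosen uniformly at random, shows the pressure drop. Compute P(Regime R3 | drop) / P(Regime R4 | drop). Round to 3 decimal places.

1.271

Compute prior × likelihood for every hypothesis:
  Regime R2: 0.31 × 0.08 = 0.0248
  Regime R4: 0.1625 × 0.166 = 0.026975
  Regime R3: 0.5275 × 0.065 = 0.0342875
Sum = 0.0860625.
The ratio is 0.0342875 / 0.026975 (the normalizer cancels) = 1.271.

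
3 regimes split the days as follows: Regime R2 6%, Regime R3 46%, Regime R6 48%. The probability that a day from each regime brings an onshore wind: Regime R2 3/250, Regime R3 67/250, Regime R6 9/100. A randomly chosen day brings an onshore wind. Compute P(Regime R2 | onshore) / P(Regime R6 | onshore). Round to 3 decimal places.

Compute prior × likelihood for every hypothesis:
  Regime R2: 0.06 × 0.012 = 0.00072
  Regime R3: 0.46 × 0.268 = 0.12328
  Regime R6: 0.48 × 0.09 = 0.0432
Total = 0.1672.
The ratio is 0.00072 / 0.0432 (the normalizer cancels) = 0.017.

0.017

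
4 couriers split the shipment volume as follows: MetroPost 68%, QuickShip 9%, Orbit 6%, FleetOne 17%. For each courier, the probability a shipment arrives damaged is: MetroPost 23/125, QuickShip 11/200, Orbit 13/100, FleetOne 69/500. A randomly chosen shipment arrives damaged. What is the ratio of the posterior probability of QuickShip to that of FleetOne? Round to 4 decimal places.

0.2110

Prior × likelihood for each hypothesis:
  MetroPost: 0.68 × 0.184 = 0.12512
  QuickShip: 0.09 × 0.055 = 0.00495
  Orbit: 0.06 × 0.13 = 0.0078
  FleetOne: 0.17 × 0.138 = 0.02346
Normalizing constant = 0.16133.
The ratio is 0.00495 / 0.02346 (the normalizer cancels) = 0.2110.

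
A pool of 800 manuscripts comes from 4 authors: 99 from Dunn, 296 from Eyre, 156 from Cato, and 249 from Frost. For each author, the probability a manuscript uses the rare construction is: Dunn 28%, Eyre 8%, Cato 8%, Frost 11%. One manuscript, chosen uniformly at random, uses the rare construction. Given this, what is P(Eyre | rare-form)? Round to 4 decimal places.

0.2594

Prior × likelihood for each hypothesis:
  Dunn: 0.12375 × 0.28 = 0.03465
  Eyre: 0.37 × 0.08 = 0.0296
  Cato: 0.195 × 0.08 = 0.0156
  Frost: 0.31125 × 0.11 = 0.0342375
Total = 0.1140875.
P(Eyre | evidence) = 0.0296 / 0.1140875 ≈ 0.2594.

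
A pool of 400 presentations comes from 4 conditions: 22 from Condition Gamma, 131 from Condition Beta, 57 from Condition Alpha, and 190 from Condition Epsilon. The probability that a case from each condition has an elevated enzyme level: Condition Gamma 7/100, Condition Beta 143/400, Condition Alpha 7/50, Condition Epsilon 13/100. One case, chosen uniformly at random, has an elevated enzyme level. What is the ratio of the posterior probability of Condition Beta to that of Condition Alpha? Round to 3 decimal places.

By Bayes' rule, posterior ∝ prior × likelihood:
  Condition Gamma: 0.055 × 0.07 = 0.00385
  Condition Beta: 0.3275 × 0.3575 = 0.11708125
  Condition Alpha: 0.1425 × 0.14 = 0.01995
  Condition Epsilon: 0.475 × 0.13 = 0.06175
Sum = 0.20263125.
The ratio is 0.11708125 / 0.01995 (the normalizer cancels) = 5.869.

5.869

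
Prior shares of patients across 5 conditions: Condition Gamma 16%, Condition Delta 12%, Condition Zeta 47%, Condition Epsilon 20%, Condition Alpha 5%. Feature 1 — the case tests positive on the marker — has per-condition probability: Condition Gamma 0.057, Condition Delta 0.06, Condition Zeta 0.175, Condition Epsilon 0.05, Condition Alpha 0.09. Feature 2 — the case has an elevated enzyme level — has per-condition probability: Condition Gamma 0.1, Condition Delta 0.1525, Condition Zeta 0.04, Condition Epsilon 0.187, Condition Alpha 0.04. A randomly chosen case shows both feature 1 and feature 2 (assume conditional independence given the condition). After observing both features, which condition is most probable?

By Bayes' rule, posterior ∝ prior × likelihood:
  Condition Gamma: 0.16 × 0.057 × 0.1 = 0.000912
  Condition Delta: 0.12 × 0.06 × 0.1525 = 0.001098
  Condition Zeta: 0.47 × 0.175 × 0.04 = 0.00329
  Condition Epsilon: 0.2 × 0.05 × 0.187 = 0.00187
  Condition Alpha: 0.05 × 0.09 × 0.04 = 0.00018
Sum = 0.00735.
Largest term belongs to Condition Zeta, so Condition Zeta is most probable.

Condition Zeta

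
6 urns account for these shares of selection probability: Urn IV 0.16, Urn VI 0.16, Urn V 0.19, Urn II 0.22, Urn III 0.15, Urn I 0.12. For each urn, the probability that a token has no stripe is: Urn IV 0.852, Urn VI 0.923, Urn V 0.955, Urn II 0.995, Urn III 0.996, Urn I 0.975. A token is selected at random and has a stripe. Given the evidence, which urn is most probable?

Urn IV

Taking complements, P(striped | each) = Urn IV 0.148, Urn VI 0.077, Urn V 0.045, Urn II 0.005, Urn III 0.004, Urn I 0.025.
Prior × likelihood for each hypothesis:
  Urn IV: 0.16 × 0.148 = 0.02368
  Urn VI: 0.16 × 0.077 = 0.01232
  Urn V: 0.19 × 0.045 = 0.00855
  Urn II: 0.22 × 0.005 = 0.0011
  Urn III: 0.15 × 0.004 = 0.0006
  Urn I: 0.12 × 0.025 = 0.003
Sum = 0.04925.
Largest term belongs to Urn IV, so Urn IV is most probable.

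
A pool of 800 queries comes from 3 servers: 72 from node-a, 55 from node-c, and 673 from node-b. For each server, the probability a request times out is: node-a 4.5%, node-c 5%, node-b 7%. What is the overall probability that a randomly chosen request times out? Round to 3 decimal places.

0.066

By Bayes' rule, posterior ∝ prior × likelihood:
  node-a: 0.09 × 0.045 = 0.00405
  node-c: 0.06875 × 0.05 = 0.0034375
  node-b: 0.84125 × 0.07 = 0.0588875
P(timeout) = 0.00405 + 0.0034375 + 0.0588875 = 0.066375 → 0.066.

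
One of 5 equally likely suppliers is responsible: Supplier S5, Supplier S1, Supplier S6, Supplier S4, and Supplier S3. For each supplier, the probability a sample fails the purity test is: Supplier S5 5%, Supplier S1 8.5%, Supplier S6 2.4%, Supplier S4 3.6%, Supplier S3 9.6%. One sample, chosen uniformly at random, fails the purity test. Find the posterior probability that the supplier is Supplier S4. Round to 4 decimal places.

With a uniform prior (1/5 each), posterior ∝ likelihood:
  Supplier S5: 0.05
  Supplier S1: 0.085
  Supplier S6: 0.024
  Supplier S4: 0.036
  Supplier S3: 0.096
Normalizing constant = 0.291.
P(Supplier S4 | evidence) = 0.036 / 0.291 ≈ 0.1237.

0.1237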